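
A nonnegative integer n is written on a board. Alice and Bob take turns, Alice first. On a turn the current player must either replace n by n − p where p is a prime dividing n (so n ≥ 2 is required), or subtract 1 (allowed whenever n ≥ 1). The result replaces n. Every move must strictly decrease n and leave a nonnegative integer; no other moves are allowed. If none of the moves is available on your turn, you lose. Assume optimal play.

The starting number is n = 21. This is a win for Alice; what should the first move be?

Compute win/loss labels from the base case upward. A position with no move is L. Any other position is W if it can reach an L in one move, else L.
n=0: no move → L
n=1: can move to 0, which is L ⇒ W
n=2: can move to 0, which is L ⇒ W
n=3: can move to 0, which is L ⇒ W
n=4: moves to 2(W), 3(W); every one is W ⇒ L
n=5: can move to 0, which is L ⇒ W
n=6: can move to 4, which is L ⇒ W
n=7: can move to 0, which is L ⇒ W
n=8: moves to 6(W), 7(W); every one is W ⇒ L
n=9: can move to 8, which is L ⇒ W
n=10: can move to 8, which is L ⇒ W
n=11: can move to 0, which is L ⇒ W
n=12: moves to 9(W), 10(W), 11(W); every one is W ⇒ L
n=13: can move to 0, which is L ⇒ W
n=14: can move to 12, which is L ⇒ W
n=15: can move to 12, which is L ⇒ W
n=16: moves to 14(W), 15(W); every one is W ⇒ L
n=17: can move to 0, which is L ⇒ W
n=18: can move to 16, which is L ⇒ W
n=19: can move to 0, which is L ⇒ W
n=20: moves to 15(W), 18(W), 19(W); every one is W ⇒ L
n=21: can move to 20, which is L ⇒ W
From 21, the L positions reachable in one move are: 20.

Move to 20.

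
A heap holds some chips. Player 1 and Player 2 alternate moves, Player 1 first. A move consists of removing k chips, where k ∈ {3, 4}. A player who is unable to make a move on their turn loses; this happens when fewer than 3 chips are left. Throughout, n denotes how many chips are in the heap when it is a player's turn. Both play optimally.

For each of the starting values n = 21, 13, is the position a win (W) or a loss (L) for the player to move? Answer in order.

21: L, 13: W

Compute win/loss labels from the base case upward. A position with no move is L. Any other position is W if it can reach an L in one move, else L.
n=0: no move → L
n=1: no move → L
n=2: no move → L
n=3: W (go to 0, an L position)
n=4: W (go to 1, an L position)
n=5: W (go to 2, an L position)
n=6: W (go to 2, an L position)
n=7: L (options 4(W), 3(W) are all W)
n=8: L (options 5(W), 4(W) are all W)
n=9: L (options 6(W), 5(W) are all W)
n=10: W (go to 7, an L position)
n=11: W (go to 8, an L position)
n=12: W (go to 9, an L position)
n=13: W (go to 9, an L position)
n=14: L (options 11(W), 10(W) are all W)
n=15: L (options 12(W), 11(W) are all W)
n=16: L (options 13(W), 12(W) are all W)
n=17: W (go to 14, an L position)
n=18: W (go to 15, an L position)
n=19: W (go to 16, an L position)
n=20: W (go to 16, an L position)
n=21: L (options 18(W), 17(W) are all W)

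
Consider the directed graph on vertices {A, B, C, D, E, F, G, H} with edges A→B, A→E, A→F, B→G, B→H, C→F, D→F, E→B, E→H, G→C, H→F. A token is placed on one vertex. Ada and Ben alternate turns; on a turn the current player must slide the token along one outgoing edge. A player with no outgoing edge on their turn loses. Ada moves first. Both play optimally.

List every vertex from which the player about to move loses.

E, F, G

Positions with no move are L. A position that does have a move is losing for the player to move precisely when every available move leads to a winning position for the opponent. Fill in the labels:
Every edge goes from a vertex to one that appears earlier in the order F, C, G, H, B, E, A, D, so processing vertices in that order labels each vertex after all of its successors.
F: no outgoing edge → L
C: W (go to F, an L position)
G: L (sole option C(W) is W)
H: W (go to F, an L position)
B: W (go to G, an L position)
E: L (options B(W), H(W) are all W)
A: W (go to E, an L position)
D: W (go to F, an L position)
The losing starting vertices are exactly the entries labelled L in this table (3 of them).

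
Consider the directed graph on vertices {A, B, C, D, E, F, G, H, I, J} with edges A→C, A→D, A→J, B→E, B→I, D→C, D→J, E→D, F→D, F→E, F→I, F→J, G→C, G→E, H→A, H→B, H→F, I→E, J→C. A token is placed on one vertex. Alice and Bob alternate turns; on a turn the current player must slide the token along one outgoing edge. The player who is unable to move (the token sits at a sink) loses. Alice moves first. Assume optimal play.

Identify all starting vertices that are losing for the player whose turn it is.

Work bottom-up. With no move the player to move loses. Otherwise the position is W if at least one move leads to an L position for the opponent, and L if every move leads to a W.
Every edge goes from a vertex to one that appears earlier in the order C, J, D, E, I, B, A, F, G, H, so processing vertices in that order labels each vertex after all of its successors.
C: no outgoing edge → L
J: →C(L), so W
D: →C(L), so W
E: →D(W) only, which is W, so L
I: →E(L), so W
B: →E(L), so W
A: →C(L), so W
F: →E(L), so W
G: →E(L), so W
H: →F(W), A(W), B(W) — all W, so L
The losing starting vertices are exactly the entries labelled L in this table (3 of them).

C, E, H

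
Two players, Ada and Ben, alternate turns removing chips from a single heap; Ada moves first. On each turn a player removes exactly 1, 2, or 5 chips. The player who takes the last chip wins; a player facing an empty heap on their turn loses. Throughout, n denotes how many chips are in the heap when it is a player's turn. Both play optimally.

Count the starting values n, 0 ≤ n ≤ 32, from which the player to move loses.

Use the standard recursion: the mover loses at a terminal position; elsewhere, the mover wins exactly when some move hands the opponent an L position.
n=0: no move → L
n=1: W (go to 0, an L position)
n=2: W (go to 0, an L position)
n=3: L (options 2(W), 1(W) are all W)
n=4: W (go to 3, an L position)
n=5: W (go to 3, an L position)
n=6: L (options 5(W), 4(W), 1(W) are all W)
n=7: W (go to 6, an L position)
n=8: W (go to 6, an L position)
n=9: L (options 8(W), 7(W), 4(W) are all W)
n=10: W (go to 9, an L position)
n=11: W (go to 9, an L position)
n=12: L (options 11(W), 10(W), 7(W) are all W)
n=13: W (go to 12, an L position)
n=14: W (go to 12, an L position)
n=15: L (options 14(W), 13(W), 10(W) are all W)
n=16: W (go to 15, an L position)
n=17: W (go to 15, an L position)
n=18: L (options 17(W), 16(W), 13(W) are all W)
n=19: W (go to 18, an L position)
n=20: W (go to 18, an L position)
n=21: L (options 20(W), 19(W), 16(W) are all W)
n=22: W (go to 21, an L position)
n=23: W (go to 21, an L position)
n=24: L (options 23(W), 22(W), 19(W) are all W)
n=25: W (go to 24, an L position)
n=26: W (go to 24, an L position)
n=27: L (options 26(W), 25(W), 22(W) are all W)
n=28: W (go to 27, an L position)
n=29: W (go to 27, an L position)
n=30: L (options 29(W), 28(W), 25(W) are all W)
n=31: W (go to 30, an L position)
n=32: W (go to 30, an L position)
L entries with 0 ≤ n ≤ 32: n = 0, 3, 6, 9, 12, 15, 18, 21, 24, 27, 30; that makes 11.

11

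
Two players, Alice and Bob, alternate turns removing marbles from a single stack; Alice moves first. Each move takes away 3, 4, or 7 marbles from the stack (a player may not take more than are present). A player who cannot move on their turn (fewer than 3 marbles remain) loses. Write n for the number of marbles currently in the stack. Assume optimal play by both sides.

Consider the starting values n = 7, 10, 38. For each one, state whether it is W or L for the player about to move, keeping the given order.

7: W, 10: L, 38: W

Classify positions by backward induction: terminal positions (no move available) are L. From any other position, the mover wins iff some move reaches an L.
n=0: no move → L
n=1: no move → L
n=2: no move → L
n=3: W (go to 0, an L position)
n=4: W (go to 1, an L position)
n=5: W (go to 2, an L position)
n=6: W (go to 2, an L position)
n=7: W (go to 0, an L position)
n=8: W (go to 1, an L position)
n=9: W (go to 2, an L position)
n=10: L (options 7(W), 6(W), 3(W) are all W)
n=11: L (options 8(W), 7(W), 4(W) are all W)
n=12: L (options 9(W), 8(W), 5(W) are all W)
n=13: W (go to 10, an L position)
n=14: W (go to 11, an L position)
n=15: W (go to 12, an L position)
n=16: W (go to 12, an L position)
n=17: W (go to 10, an L position)
n=18: W (go to 11, an L position)
n=19: W (go to 12, an L position)
n=20: L (options 17(W), 16(W), 13(W) are all W)
n=21: L (options 18(W), 17(W), 14(W) are all W)
n=22: L (options 19(W), 18(W), 15(W) are all W)
n=23: W (go to 20, an L position)
n=24: W (go to 21, an L position)
n=25: W (go to 22, an L position)
n=26: W (go to 22, an L position)
n=27: W (go to 20, an L position)
n=28: W (go to 21, an L position)
n=29: W (go to 22, an L position)
n=30: L (options 27(W), 26(W), 23(W) are all W)
n=31: L (options 28(W), 27(W), 24(W) are all W)
n=32: L (options 29(W), 28(W), 25(W) are all W)
n=33: W (go to 30, an L position)
n=34: W (go to 31, an L position)
n=35: W (go to 32, an L position)
n=36: W (go to 32, an L position)
n=37: W (go to 30, an L position)
n=38: W (go to 31, an L position)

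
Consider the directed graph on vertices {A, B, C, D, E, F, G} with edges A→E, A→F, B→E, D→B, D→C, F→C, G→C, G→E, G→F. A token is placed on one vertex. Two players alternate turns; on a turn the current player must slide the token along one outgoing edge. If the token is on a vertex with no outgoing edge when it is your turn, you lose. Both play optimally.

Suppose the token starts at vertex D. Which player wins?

Work bottom-up. With no move the player to move loses. Otherwise the position is W if at least one move leads to an L position for the opponent, and L if every move leads to a W.
Every edge goes from a vertex to one that appears earlier in the order E, C, B, D, F, A, G, so processing vertices in that order labels each vertex after all of its successors.
E: no outgoing edge → L
C: no outgoing edge → L
B: reaches L-position E → W
D: reaches L-position C → W
F: reaches L-position C → W
A: reaches L-position E → W
G: reaches L-position C → W
The starting position D is W: the player to move should move to C, handing over an L position.

The first player wins.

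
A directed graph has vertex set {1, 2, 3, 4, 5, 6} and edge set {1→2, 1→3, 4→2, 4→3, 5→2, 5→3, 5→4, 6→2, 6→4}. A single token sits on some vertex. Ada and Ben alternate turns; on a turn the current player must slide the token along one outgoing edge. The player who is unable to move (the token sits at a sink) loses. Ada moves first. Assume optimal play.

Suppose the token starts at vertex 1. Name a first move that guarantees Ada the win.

Move to 2.

Label each position W (a win for the player to move) or L (a loss). A position with no legal move is L; any other position is W exactly when some move reaches an L, and L when every move reaches a W.
Every edge goes from a vertex to one that appears earlier in the order 3, 2, 4, 6, 1, 5, so processing vertices in that order labels each vertex after all of its successors.
3: no outgoing edge → L
2: no outgoing edge → L
4: reaches L-position 2 → W
6: reaches L-position 2 → W
1: reaches L-position 2 → W
5: reaches L-position 2 → W
From 1, the L positions reachable in one move are: 2, 3. Any move reaching one of these is winning.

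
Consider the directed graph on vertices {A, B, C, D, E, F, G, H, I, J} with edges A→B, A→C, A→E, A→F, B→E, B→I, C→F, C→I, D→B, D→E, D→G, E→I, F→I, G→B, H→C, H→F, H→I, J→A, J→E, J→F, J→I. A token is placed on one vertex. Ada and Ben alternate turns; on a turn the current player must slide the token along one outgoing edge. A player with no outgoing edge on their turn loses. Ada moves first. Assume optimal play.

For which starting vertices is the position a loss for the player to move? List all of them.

Use the standard recursion: the mover loses at a terminal position; elsewhere, the mover wins exactly when some move hands the opponent an L position.
Every edge goes from a vertex to one that appears earlier in the order I, F, E, C, B, A, G, J, D, H, so processing vertices in that order labels each vertex after all of its successors.
I: no outgoing edge → L
F: →I(L), so W
E: →I(L), so W
C: →I(L), so W
B: →I(L), so W
A: →B(W), C(W), E(W), F(W) — all W, so L
G: →B(W) only, which is W, so L
J: →A(L), so W
D: →G(L), so W
H: →I(L), so W
Reading off the rows marked L gives the requested list; there are 3 such vertices.

A, G, I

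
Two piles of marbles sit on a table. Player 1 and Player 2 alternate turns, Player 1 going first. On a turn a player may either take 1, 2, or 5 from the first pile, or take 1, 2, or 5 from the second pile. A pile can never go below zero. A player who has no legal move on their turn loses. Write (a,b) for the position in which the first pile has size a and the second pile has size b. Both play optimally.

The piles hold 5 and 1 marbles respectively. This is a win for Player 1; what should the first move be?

Move to (4,1).

Classify positions by backward induction: terminal positions (no move available) are L. From any other position, the mover wins iff some move reaches an L.
No move ever increases a pile, so every position that can arise here has a ≤ 5 and b ≤ 1; it is enough to label the cells with 0 ≤ a ≤ 5 and 0 ≤ b ≤ 1.
Every move lowers a or b (never raises either), so fill the grid row by row in increasing a, and left to right within a row: each cell's successors are then already labelled.
      b=0  b=1
a=0:    L    W
a=1:    W    L
a=2:    W    W
a=3:    L    W
a=4:    W    L
a=5:    W    W
Cells with no legal move (terminal, hence L): (0,0).
The remaining L cells, each justified by listing all of its moves:
(1,1): only reaches (0,1)(W), (1,0)(W), all W → L
(3,0): only reaches (2,0)(W), (1,0)(W), all W → L
(4,1): only reaches (3,1)(W), (2,1)(W), (4,0)(W), all W → L
Every other cell has at least one move into one of the L cells above, so it is W.
From (5,1), the L positions reachable in one move are: (4,1).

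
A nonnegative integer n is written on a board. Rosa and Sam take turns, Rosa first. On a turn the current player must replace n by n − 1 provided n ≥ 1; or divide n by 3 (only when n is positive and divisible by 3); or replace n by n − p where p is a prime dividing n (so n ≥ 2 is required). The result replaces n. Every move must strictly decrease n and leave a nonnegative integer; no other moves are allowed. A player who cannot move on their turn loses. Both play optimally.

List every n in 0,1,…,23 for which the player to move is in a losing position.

Use the standard recursion: the mover loses at a terminal position; elsewhere, the mover wins exactly when some move hands the opponent an L position.
n=0: no move → L
n=1: can move to 0, which is L ⇒ W
n=2: can move to 0, which is L ⇒ W
n=3: can move to 0, which is L ⇒ W
n=4: moves to 2(W), 3(W); every one is W ⇒ L
n=5: can move to 0, which is L ⇒ W
n=6: can move to 4, which is L ⇒ W
n=7: can move to 0, which is L ⇒ W
n=8: moves to 6(W), 7(W); every one is W ⇒ L
n=9: can move to 8, which is L ⇒ W
n=10: can move to 8, which is L ⇒ W
n=11: can move to 0, which is L ⇒ W
n=12: can move to 4, which is L ⇒ W
n=13: can move to 0, which is L ⇒ W
n=14: moves to 7(W), 12(W), 13(W); every one is W ⇒ L
n=15: can move to 14, which is L ⇒ W
n=16: can move to 14, which is L ⇒ W
n=17: can move to 0, which is L ⇒ W
n=18: moves to 6(W), 15(W), 16(W), 17(W); every one is W ⇒ L
n=19: can move to 0, which is L ⇒ W
n=20: can move to 18, which is L ⇒ W
n=21: can move to 14, which is L ⇒ W
n=22: moves to 11(W), 20(W), 21(W); every one is W ⇒ L
n=23: can move to 0, which is L ⇒ W
Reading off the rows marked L gives the requested list; there are 6 such values of n.

0, 4, 8, 14, 18, 22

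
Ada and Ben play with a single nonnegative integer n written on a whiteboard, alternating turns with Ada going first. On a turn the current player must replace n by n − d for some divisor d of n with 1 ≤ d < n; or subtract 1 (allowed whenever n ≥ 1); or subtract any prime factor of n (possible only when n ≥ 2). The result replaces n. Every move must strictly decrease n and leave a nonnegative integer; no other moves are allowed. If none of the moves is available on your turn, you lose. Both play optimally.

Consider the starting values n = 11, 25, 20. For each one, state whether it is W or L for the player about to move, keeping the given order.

11: W, 25: W, 20: L

Compute win/loss labels from the base case upward. A position with no move is L. Any other position is W if it can reach an L in one move, else L.
n=0: no move → L
n=1: W (go to 0, an L position)
n=2: W (go to 0, an L position)
n=3: W (go to 0, an L position)
n=4: L (options 2(W), 3(W) are all W)
n=5: W (go to 0, an L position)
n=6: W (go to 4, an L position)
n=7: W (go to 0, an L position)
n=8: W (go to 4, an L position)
n=9: L (options 6(W), 8(W) are all W)
n=10: W (go to 9, an L position)
n=11: W (go to 0, an L position)
n=12: W (go to 9, an L position)
n=13: W (go to 0, an L position)
n=14: L (options 7(W), 12(W), 13(W) are all W)
n=15: W (go to 14, an L position)
n=16: W (go to 14, an L position)
n=17: W (go to 0, an L position)
n=18: W (go to 9, an L position)
n=19: W (go to 0, an L position)
n=20: L (options 10(W), 15(W), 16(W), 18(W), 19(W) are all W)
n=21: W (go to 14, an L position)
n=22: W (go to 20, an L position)
n=23: W (go to 0, an L position)
n=24: W (go to 20, an L position)
n=25: W (go to 20, an L position)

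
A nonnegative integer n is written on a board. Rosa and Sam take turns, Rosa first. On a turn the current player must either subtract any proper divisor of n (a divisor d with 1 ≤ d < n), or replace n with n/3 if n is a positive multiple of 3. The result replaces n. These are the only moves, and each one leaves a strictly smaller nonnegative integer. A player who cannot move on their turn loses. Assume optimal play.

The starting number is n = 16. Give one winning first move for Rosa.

Build the W/L table. Terminal = L. A non-terminal position is W if it has a move to some L; otherwise it is L.
n=0: no move → L
n=1: no move → L
n=2: W (go to 1, an L position)
n=3: W (go to 1, an L position)
n=4: L (options 2(W), 3(W) are all W)
n=5: W (go to 4, an L position)
n=6: W (go to 4, an L position)
n=7: L (sole option 6(W) is W)
n=8: W (go to 4, an L position)
n=9: L (options 3(W), 6(W), 8(W) are all W)
n=10: W (go to 9, an L position)
n=11: L (sole option 10(W) is W)
n=12: W (go to 4, an L position)
n=13: L (sole option 12(W) is W)
n=14: W (go to 7, an L position)
n=15: L (options 5(W), 10(W), 12(W), 14(W) are all W)
n=16: W (go to 15, an L position)
From 16, the L positions reachable in one move are: 15.

Move to 15.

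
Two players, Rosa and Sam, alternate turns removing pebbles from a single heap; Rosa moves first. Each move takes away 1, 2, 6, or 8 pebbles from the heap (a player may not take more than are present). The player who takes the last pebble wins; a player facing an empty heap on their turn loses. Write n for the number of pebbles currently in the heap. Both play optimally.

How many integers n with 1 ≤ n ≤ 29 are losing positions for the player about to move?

8

Compute win/loss labels from the base case upward. A position with no move is L. Any other position is W if it can reach an L in one move, else L.
n=0: no move → L
n=1: →0(L), so W
n=2: →0(L), so W
n=3: →2(W), 1(W) — all W, so L
n=4: →3(L), so W
n=5: →3(L), so W
n=6: →0(L), so W
n=7: →6(W), 5(W), 1(W) — all W, so L
n=8: →7(L), so W
n=9: →7(L), so W
n=10: →9(W), 8(W), 4(W), 2(W) — all W, so L
n=11: →10(L), so W
n=12: →10(L), so W
n=13: →7(L), so W
n=14: →13(W), 12(W), 8(W), 6(W) — all W, so L
n=15: →14(L), so W
n=16: →14(L), so W
n=17: →16(W), 15(W), 11(W), 9(W) — all W, so L
n=18: →17(L), so W
n=19: →17(L), so W
n=20: →14(L), so W
n=21: →20(W), 19(W), 15(W), 13(W) — all W, so L
n=22: →21(L), so W
n=23: →21(L), so W
n=24: →23(W), 22(W), 18(W), 16(W) — all W, so L
n=25: →24(L), so W
n=26: →24(L), so W
n=27: →21(L), so W
n=28: →27(W), 26(W), 22(W), 20(W) — all W, so L
n=29: →28(L), so W
L entries with 1 ≤ n ≤ 29 (n=0 is outside the asked range and is not counted): n = 3, 7, 10, 14, 17, 21, 24, 28; that makes 8.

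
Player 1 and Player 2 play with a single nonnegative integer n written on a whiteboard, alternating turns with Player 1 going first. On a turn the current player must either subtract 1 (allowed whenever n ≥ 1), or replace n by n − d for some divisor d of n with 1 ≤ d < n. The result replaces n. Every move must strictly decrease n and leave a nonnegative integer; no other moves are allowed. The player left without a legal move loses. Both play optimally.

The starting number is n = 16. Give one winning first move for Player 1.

Positions with no move are L. A position that does have a move is losing for the player to move precisely when every available move leads to a winning position for the opponent. Fill in the labels:
n=0: no move → L
n=1: reaches L-position 0 → W
n=2: only reaches 1(W), which is W → L
n=3: reaches L-position 2 → W
n=4: reaches L-position 2 → W
n=5: only reaches 4(W), which is W → L
n=6: reaches L-position 5 → W
n=7: only reaches 6(W), which is W → L
n=8: reaches L-position 7 → W
n=9: only reaches 6(W), 8(W), all W → L
n=10: reaches L-position 5 → W
n=11: only reaches 10(W), which is W → L
n=12: reaches L-position 9 → W
n=13: only reaches 12(W), which is W → L
n=14: reaches L-position 7 → W
n=15: only reaches 10(W), 12(W), 14(W), all W → L
n=16: reaches L-position 15 → W
From 16, the L positions reachable in one move are: 15.

Move to 15.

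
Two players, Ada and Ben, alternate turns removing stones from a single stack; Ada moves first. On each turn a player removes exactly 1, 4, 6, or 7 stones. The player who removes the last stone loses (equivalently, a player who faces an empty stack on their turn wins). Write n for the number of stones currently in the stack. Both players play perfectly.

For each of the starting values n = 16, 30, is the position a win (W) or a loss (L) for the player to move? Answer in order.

Classify positions by backward induction: terminal positions (no move available) are W. From any other position, the mover wins iff some move reaches an L.
n=0: no move; the opponent has just taken the last stone and therefore loses → W
n=1: L (sole option 0(W) is W)
n=2: W (go to 1, an L position)
n=3: L (sole option 2(W) is W)
n=4: W (go to 3, an L position)
n=5: W (go to 1, an L position)
n=6: L (options 5(W), 2(W), 0(W) are all W)
n=7: W (go to 6, an L position)
n=8: W (go to 1, an L position)
n=9: W (go to 3, an L position)
n=10: W (go to 6, an L position)
n=11: L (options 10(W), 7(W), 5(W), 4(W) are all W)
n=12: W (go to 11, an L position)
n=13: W (go to 6, an L position)
n=14: L (options 13(W), 10(W), 8(W), 7(W) are all W)
n=15: W (go to 14, an L position)
n=16: L (options 15(W), 12(W), 10(W), 9(W) are all W)
n=17: W (go to 16, an L position)
n=18: W (go to 14, an L position)
n=19: L (options 18(W), 15(W), 13(W), 12(W) are all W)
n=20: W (go to 19, an L position)
n=21: W (go to 14, an L position)
n=22: W (go to 16, an L position)
n=23: W (go to 19, an L position)
n=24: L (options 23(W), 20(W), 18(W), 17(W) are all W)
n=25: W (go to 24, an L position)
n=26: W (go to 19, an L position)
n=27: L (options 26(W), 23(W), 21(W), 20(W) are all W)
n=28: W (go to 27, an L position)
n=29: L (options 28(W), 25(W), 23(W), 22(W) are all W)
n=30: W (go to 29, an L position)

16: L, 30: W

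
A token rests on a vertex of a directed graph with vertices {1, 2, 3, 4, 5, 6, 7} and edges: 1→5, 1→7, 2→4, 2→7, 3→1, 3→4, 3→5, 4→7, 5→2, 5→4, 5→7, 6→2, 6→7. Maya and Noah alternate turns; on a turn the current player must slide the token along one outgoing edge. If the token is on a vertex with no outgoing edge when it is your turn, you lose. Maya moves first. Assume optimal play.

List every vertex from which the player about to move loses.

3, 7

Positions with no move are L. A position that does have a move is losing for the player to move precisely when every available move leads to a winning position for the opponent. Fill in the labels:
Every edge goes from a vertex to one that appears earlier in the order 7, 4, 2, 5, 1, 6, 3, so processing vertices in that order labels each vertex after all of its successors.
7: no outgoing edge → L
4: can move to 7, which is L ⇒ W
2: can move to 7, which is L ⇒ W
5: can move to 7, which is L ⇒ W
1: can move to 7, which is L ⇒ W
6: can move to 7, which is L ⇒ W
3: moves to 1(W), 5(W), 4(W); every one is W ⇒ L
The losing starting vertices are exactly the entries labelled L in this table (2 of them).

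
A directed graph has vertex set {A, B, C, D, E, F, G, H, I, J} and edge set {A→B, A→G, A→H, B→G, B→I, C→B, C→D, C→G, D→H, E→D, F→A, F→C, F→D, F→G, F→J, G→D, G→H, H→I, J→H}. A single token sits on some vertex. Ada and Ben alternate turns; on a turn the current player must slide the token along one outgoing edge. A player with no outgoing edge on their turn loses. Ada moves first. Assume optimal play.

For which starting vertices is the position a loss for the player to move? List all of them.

Build the W/L table. Terminal = L. A non-terminal position is W if it has a move to some L; otherwise it is L.
Every edge goes from a vertex to one that appears earlier in the order I, H, D, G, B, A, C, J, F, E, so processing vertices in that order labels each vertex after all of its successors.
I: no outgoing edge → L
H: →I(L), so W
D: →H(W) only, which is W, so L
G: →D(L), so W
B: →I(L), so W
A: →B(W), G(W), H(W) — all W, so L
C: →D(L), so W
J: →H(W) only, which is W, so L
F: →J(L), so W
E: →D(L), so W
The losing starting vertices are exactly the entries labelled L in this table (4 of them).

A, D, I, J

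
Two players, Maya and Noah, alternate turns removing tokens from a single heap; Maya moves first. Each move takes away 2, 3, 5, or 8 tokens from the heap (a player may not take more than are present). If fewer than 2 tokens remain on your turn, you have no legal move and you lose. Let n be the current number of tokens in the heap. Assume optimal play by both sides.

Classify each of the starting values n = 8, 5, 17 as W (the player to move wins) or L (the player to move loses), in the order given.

Classify positions by backward induction: terminal positions (no move available) are L. From any other position, the mover wins iff some move reaches an L.
n=0: no move → L
n=1: no move → L
n=2: →0(L), so W
n=3: →1(L), so W
n=4: →1(L), so W
n=5: →0(L), so W
n=6: →1(L), so W
n=7: →5(W), 4(W), 2(W) — all W, so L
n=8: →0(L), so W
n=9: →7(L), so W
n=10: →7(L), so W
n=11: →9(W), 8(W), 6(W), 3(W) — all W, so L
n=12: →7(L), so W
n=13: →11(L), so W
n=14: →11(L), so W
n=15: →7(L), so W
n=16: →11(L), so W
n=17: →15(W), 14(W), 12(W), 9(W) — all W, so L

8: W, 5: W, 17: L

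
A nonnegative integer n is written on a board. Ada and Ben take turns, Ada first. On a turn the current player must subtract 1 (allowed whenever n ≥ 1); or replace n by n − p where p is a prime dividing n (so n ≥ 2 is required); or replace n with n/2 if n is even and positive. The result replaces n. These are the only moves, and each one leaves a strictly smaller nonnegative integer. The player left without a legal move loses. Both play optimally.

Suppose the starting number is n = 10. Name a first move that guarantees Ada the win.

Move to 9.

Use the standard recursion: the mover loses at a terminal position; elsewhere, the mover wins exactly when some move hands the opponent an L position.
n=0: no move → L
n=1: →0(L), so W
n=2: →0(L), so W
n=3: →0(L), so W
n=4: →2(W), 3(W) — all W, so L
n=5: →0(L), so W
n=6: →4(L), so W
n=7: →0(L), so W
n=8: →4(L), so W
n=9: →6(W), 8(W) — all W, so L
n=10: →9(L), so W
From 10, the L positions reachable in one move are: 9.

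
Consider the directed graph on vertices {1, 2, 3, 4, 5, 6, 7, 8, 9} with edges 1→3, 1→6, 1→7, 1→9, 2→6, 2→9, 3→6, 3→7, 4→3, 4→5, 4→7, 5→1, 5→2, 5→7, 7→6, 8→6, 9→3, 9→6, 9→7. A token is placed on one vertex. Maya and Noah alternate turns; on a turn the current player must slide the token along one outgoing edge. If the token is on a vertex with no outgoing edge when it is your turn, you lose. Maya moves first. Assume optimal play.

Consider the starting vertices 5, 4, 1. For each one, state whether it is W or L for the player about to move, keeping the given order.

5: L, 4: W, 1: W

Build the W/L table. Terminal = L. A non-terminal position is W if it has a move to some L; otherwise it is L.
Every edge goes from a vertex to one that appears earlier in the order 6, 7, 3, 9, 2, 1, 5, 4, 8, so processing vertices in that order labels each vertex after all of its successors.
6: no outgoing edge → L
7: W (go to 6, an L position)
3: W (go to 6, an L position)
9: W (go to 6, an L position)
2: W (go to 6, an L position)
1: W (go to 6, an L position)
5: L (options 1(W), 2(W), 7(W) are all W)
4: W (go to 5, an L position)
8: W (go to 6, an L position)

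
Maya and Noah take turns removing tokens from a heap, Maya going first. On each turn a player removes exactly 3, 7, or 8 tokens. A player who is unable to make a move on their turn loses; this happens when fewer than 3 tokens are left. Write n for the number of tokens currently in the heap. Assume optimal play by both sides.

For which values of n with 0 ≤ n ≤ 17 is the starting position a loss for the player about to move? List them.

0, 1, 2, 6, 11, 12, 16, 17

Classify positions by backward induction: terminal positions (no move available) are L. From any other position, the mover wins iff some move reaches an L.
n=0: no move → L
n=1: no move → L
n=2: no move → L
n=3: →0(L), so W
n=4: →1(L), so W
n=5: →2(L), so W
n=6: →3(W) only, which is W, so L
n=7: →0(L), so W
n=8: →1(L), so W
n=9: →6(L), so W
n=10: →2(L), so W
n=11: →8(W), 4(W), 3(W) — all W, so L
n=12: →9(W), 5(W), 4(W) — all W, so L
n=13: →6(L), so W
n=14: →11(L), so W
n=15: →12(L), so W
n=16: →13(W), 9(W), 8(W) — all W, so L
n=17: →14(W), 10(W), 9(W) — all W, so L
Reading off the rows marked L gives the requested list; there are 8 such values of n.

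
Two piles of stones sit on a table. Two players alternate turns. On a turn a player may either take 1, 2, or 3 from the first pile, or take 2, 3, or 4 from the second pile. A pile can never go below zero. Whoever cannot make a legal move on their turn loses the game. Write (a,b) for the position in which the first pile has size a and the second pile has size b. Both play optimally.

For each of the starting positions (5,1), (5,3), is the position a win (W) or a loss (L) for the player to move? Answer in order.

(5,1): W, (5,3): L

Use the standard recursion: the mover loses at a terminal position; elsewhere, the mover wins exactly when some move hands the opponent an L position.
No move ever increases a pile, so every position that can arise here has a ≤ 5 and b ≤ 3; it is enough to label the cells with 0 ≤ a ≤ 5 and 0 ≤ b ≤ 3.
Every move lowers a or b (never raises either), so fill the grid row by row in increasing a, and left to right within a row: each cell's successors are then already labelled.
      b=0  b=1  b=2  b=3
a=0:    L    L    W    W
a=1:    W    W    L    L
a=2:    W    W    W    W
a=3:    W    W    W    W
a=4:    L    L    W    W
a=5:    W    W    L    L
Cells with no legal move (terminal, hence L): (0,0), (0,1).
The remaining L cells, each justified by listing all of its moves:
(1,2): only reaches (0,2)(W), (1,0)(W), all W → L
(1,3): only reaches (0,3)(W), (1,1)(W), (1,0)(W), all W → L
(4,0): only reaches (3,0)(W), (2,0)(W), (1,0)(W), all W → L
(4,1): only reaches (3,1)(W), (2,1)(W), (1,1)(W), all W → L
(5,2): only reaches (4,2)(W), (3,2)(W), (2,2)(W), (5,0)(W), all W → L
(5,3): only reaches (4,3)(W), (3,3)(W), (2,3)(W), (5,1)(W), (5,0)(W), all W → L
Every other cell has at least one move into one of the L cells above, so it is W.
(5,1): the move to (4,1) reaches an L cell, so W
(5,3): one of the L cells justified above, so L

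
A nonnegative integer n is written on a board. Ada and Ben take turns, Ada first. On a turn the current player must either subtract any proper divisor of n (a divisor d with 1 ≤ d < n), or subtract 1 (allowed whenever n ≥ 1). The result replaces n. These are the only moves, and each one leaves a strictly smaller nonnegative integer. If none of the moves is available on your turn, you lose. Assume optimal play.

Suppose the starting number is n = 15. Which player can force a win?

Label each position W (a win for the player to move) or L (a loss). A position with no legal move is L; any other position is W exactly when some move reaches an L, and L when every move reaches a W.
n=0: no move → L
n=1: →0(L), so W
n=2: →1(W) only, which is W, so L
n=3: →2(L), so W
n=4: →2(L), so W
n=5: →4(W) only, which is W, so L
n=6: →5(L), so W
n=7: →6(W) only, which is W, so L
n=8: →7(L), so W
n=9: →6(W), 8(W) — all W, so L
n=10: →5(L), so W
n=11: →10(W) only, which is W, so L
n=12: →9(L), so W
n=13: →12(W) only, which is W, so L
n=14: →7(L), so W
n=15: →10(W), 12(W), 14(W) — all W, so L
Every move from 15 reaches a W position, so the mover loses.

Ben wins.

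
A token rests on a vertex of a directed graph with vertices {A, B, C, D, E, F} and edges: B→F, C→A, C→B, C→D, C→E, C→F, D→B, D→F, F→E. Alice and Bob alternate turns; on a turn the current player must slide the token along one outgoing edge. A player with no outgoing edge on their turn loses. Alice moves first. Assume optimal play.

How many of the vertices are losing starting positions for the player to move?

Work bottom-up. With no move the player to move loses. Otherwise the position is W if at least one move leads to an L position for the opponent, and L if every move leads to a W.
Every edge goes from a vertex to one that appears earlier in the order E, A, F, B, D, C, so processing vertices in that order labels each vertex after all of its successors.
E: no outgoing edge → L
A: no outgoing edge → L
F: W (go to E, an L position)
B: L (sole option F(W) is W)
D: W (go to B, an L position)
C: W (go to B, an L position)
The L vertices are A, B, E; that is 3 in all.

3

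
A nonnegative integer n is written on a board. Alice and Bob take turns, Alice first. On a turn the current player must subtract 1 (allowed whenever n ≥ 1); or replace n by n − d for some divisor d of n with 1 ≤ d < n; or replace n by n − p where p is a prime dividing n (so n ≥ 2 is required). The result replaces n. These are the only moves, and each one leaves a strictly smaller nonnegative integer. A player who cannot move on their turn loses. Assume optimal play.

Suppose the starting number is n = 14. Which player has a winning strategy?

Build the W/L table. Terminal = L. A non-terminal position is W if it has a move to some L; otherwise it is L.
n=0: no move → L
n=1: W (go to 0, an L position)
n=2: W (go to 0, an L position)
n=3: W (go to 0, an L position)
n=4: L (options 2(W), 3(W) are all W)
n=5: W (go to 0, an L position)
n=6: W (go to 4, an L position)
n=7: W (go to 0, an L position)
n=8: W (go to 4, an L position)
n=9: L (options 6(W), 8(W) are all W)
n=10: W (go to 9, an L position)
n=11: W (go to 0, an L position)
n=12: W (go to 9, an L position)
n=13: W (go to 0, an L position)
n=14: L (options 7(W), 12(W), 13(W) are all W)
Every move from 14 reaches a W position, so the mover loses.

Bob wins.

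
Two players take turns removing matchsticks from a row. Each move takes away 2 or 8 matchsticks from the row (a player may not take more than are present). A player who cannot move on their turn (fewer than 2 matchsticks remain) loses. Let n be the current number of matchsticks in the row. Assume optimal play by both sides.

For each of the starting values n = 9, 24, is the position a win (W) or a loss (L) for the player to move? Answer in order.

9: W, 24: L

Classify positions by backward induction: terminal positions (no move available) are L. From any other position, the mover wins iff some move reaches an L.
n=0: no move → L
n=1: no move → L
n=2: reaches L-position 0 → W
n=3: reaches L-position 1 → W
n=4: only reaches 2(W), which is W → L
n=5: only reaches 3(W), which is W → L
n=6: reaches L-position 4 → W
n=7: reaches L-position 5 → W
n=8: reaches L-position 0 → W
n=9: reaches L-position 1 → W
n=10: only reaches 8(W), 2(W), all W → L
n=11: only reaches 9(W), 3(W), all W → L
n=12: reaches L-position 10 → W
n=13: reaches L-position 11 → W
n=14: only reaches 12(W), 6(W), all W → L
n=15: only reaches 13(W), 7(W), all W → L
n=16: reaches L-position 14 → W
n=17: reaches L-position 15 → W
n=18: reaches L-position 10 → W
n=19: reaches L-position 11 → W
n=20: only reaches 18(W), 12(W), all W → L
n=21: only reaches 19(W), 13(W), all W → L
n=22: reaches L-position 20 → W
n=23: reaches L-position 21 → W
n=24: only reaches 22(W), 16(W), all W → L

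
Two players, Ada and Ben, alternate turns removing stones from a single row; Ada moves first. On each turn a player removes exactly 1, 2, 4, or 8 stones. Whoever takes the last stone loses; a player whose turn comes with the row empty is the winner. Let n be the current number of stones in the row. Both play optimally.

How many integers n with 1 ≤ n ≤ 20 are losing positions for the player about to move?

7

Compute win/loss labels from the base case upward. A position with no move is W. Any other position is W if it can reach an L in one move, else L.
n=0: no move; the opponent has just taken the last stone and therefore loses → W
n=1: only reaches 0(W), which is W → L
n=2: reaches L-position 1 → W
n=3: reaches L-position 1 → W
n=4: only reaches 3(W), 2(W), 0(W), all W → L
n=5: reaches L-position 4 → W
n=6: reaches L-position 4 → W
n=7: only reaches 6(W), 5(W), 3(W), all W → L
n=8: reaches L-position 7 → W
n=9: reaches L-position 7 → W
n=10: only reaches 9(W), 8(W), 6(W), 2(W), all W → L
n=11: reaches L-position 10 → W
n=12: reaches L-position 10 → W
n=13: only reaches 12(W), 11(W), 9(W), 5(W), all W → L
n=14: reaches L-position 13 → W
n=15: reaches L-position 13 → W
n=16: only reaches 15(W), 14(W), 12(W), 8(W), all W → L
n=17: reaches L-position 16 → W
n=18: reaches L-position 16 → W
n=19: only reaches 18(W), 17(W), 15(W), 11(W), all W → L
n=20: reaches L-position 19 → W
L entries with 1 ≤ n ≤ 20 (the range starts at n=1): n = 1, 4, 7, 10, 13, 16, 19; that makes 7.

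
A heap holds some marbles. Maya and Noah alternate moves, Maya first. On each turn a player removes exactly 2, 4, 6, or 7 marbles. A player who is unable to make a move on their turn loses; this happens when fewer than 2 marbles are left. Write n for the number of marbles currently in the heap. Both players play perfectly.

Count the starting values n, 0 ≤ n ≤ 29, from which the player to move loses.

Compute win/loss labels from the base case upward. A position with no move is L. Any other position is W if it can reach an L in one move, else L.
n=0: no move → L
n=1: no move → L
n=2: W (go to 0, an L position)
n=3: W (go to 1, an L position)
n=4: W (go to 0, an L position)
n=5: W (go to 1, an L position)
n=6: W (go to 0, an L position)
n=7: W (go to 1, an L position)
n=8: W (go to 1, an L position)
n=9: L (options 7(W), 5(W), 3(W), 2(W) are all W)
n=10: L (options 8(W), 6(W), 4(W), 3(W) are all W)
n=11: W (go to 9, an L position)
n=12: W (go to 10, an L position)
n=13: W (go to 9, an L position)
n=14: W (go to 10, an L position)
n=15: W (go to 9, an L position)
n=16: W (go to 10, an L position)
n=17: W (go to 10, an L position)
n=18: L (options 16(W), 14(W), 12(W), 11(W) are all W)
n=19: L (options 17(W), 15(W), 13(W), 12(W) are all W)
n=20: W (go to 18, an L position)
n=21: W (go to 19, an L position)
n=22: W (go to 18, an L position)
n=23: W (go to 19, an L position)
n=24: W (go to 18, an L position)
n=25: W (go to 19, an L position)
n=26: W (go to 19, an L position)
n=27: L (options 25(W), 23(W), 21(W), 20(W) are all W)
n=28: L (options 26(W), 24(W), 22(W), 21(W) are all W)
n=29: W (go to 27, an L position)
L entries with 0 ≤ n ≤ 29: n = 0, 1, 9, 10, 18, 19, 27, 28; that makes 8.

8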